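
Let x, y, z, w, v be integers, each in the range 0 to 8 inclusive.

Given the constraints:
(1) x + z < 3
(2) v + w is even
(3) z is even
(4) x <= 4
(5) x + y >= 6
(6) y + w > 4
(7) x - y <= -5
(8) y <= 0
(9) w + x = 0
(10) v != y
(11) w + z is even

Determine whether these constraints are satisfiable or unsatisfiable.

Unsatisfiable

From constraint 4: x ≤ 4. From constraint 8: y ≤ 0. Hence x + y ≤ 4. But constraint 5 requires x + y ≥ 6, and 6 > 4. Contradiction.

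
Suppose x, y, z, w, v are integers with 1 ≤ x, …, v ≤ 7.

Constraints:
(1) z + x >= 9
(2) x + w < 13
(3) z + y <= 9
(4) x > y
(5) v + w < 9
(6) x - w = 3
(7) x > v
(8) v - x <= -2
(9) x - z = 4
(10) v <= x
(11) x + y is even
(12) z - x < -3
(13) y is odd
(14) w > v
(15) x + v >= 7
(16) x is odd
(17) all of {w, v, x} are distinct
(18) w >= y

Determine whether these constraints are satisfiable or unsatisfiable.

Try x = 7, y = 3, z = 3, w = 4, v = 3.
Check constraint 1: z + x = 10; constraint 2: x + w = 11; constraint 3: z + y = 6. The remaining constraints are straightforward to verify.

Satisfiable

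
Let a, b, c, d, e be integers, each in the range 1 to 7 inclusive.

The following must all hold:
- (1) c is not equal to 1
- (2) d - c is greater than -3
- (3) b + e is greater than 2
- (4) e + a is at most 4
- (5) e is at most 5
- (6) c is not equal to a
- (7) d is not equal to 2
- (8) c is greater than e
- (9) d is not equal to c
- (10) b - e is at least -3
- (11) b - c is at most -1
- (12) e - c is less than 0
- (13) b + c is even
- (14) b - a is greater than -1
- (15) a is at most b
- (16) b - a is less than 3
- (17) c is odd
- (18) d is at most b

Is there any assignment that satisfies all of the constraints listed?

Take a = 1, b = 1, c = 3, d = 1, e = 2. Then constraint 2: d - c = -2; constraint 3: b + e = 3; constraint 4: e + a = 3, and every other listed constraint is also met.

Satisfiable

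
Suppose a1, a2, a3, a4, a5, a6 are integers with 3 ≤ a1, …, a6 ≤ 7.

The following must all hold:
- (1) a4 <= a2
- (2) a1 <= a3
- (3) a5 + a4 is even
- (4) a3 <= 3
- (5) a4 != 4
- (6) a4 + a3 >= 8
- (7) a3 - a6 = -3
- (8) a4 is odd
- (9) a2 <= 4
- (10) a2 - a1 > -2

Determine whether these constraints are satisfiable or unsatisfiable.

From constraints 1 and 9: a4 ≤ a2 ≤ 4. From constraint 4: a3 ≤ 3. Hence a4 + a3 ≤ 7. But constraint 6 requires a4 + a3 ≥ 8, and 8 > 7. Contradiction.

Unsatisfiable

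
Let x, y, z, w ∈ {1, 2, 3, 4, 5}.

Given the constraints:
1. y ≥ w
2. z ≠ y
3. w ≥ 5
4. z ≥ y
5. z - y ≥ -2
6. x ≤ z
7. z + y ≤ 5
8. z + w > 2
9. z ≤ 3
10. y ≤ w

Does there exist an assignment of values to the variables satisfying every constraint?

Unsatisfiable

From constraints 1 and 3: y ≥ w and w ≥ 5, so y ≥ 5. From constraints 4 and 9: y ≤ z and z ≤ 3, so y ≤ 3. But 3 < 5, so no value of y works.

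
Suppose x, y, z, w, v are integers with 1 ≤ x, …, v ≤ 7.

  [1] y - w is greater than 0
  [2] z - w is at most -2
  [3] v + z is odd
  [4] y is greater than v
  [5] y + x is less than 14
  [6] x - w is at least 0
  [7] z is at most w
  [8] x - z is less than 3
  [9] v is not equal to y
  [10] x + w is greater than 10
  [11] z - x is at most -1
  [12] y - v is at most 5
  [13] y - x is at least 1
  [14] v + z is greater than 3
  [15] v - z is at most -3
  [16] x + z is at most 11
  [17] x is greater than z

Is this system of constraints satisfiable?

Unsatisfiable

Constraints 2, 6, 12, 13, and 15 give w − z ≥ 2, z − v ≥ 3, v − y ≥ -5, y − x ≥ 1, x − w ≥ 0.
Adding all 5 inequalities: the left sides telescope to 0, and the right sides sum to 2 + 3 + (-5) + 1 + 0 = 1. So 0 ≥ 1, which is false.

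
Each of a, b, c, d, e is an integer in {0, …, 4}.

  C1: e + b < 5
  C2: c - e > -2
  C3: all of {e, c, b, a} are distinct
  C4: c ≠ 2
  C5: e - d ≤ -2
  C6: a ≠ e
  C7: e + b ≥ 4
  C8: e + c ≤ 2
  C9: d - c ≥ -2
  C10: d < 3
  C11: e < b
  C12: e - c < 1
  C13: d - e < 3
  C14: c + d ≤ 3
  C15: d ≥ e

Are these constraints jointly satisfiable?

Satisfiable

Take a = 3, b = 4, c = 1, d = 2, e = 0. Then constraint 1: e + b = 4; constraint 2: c - e = 1, and every other listed constraint is also met.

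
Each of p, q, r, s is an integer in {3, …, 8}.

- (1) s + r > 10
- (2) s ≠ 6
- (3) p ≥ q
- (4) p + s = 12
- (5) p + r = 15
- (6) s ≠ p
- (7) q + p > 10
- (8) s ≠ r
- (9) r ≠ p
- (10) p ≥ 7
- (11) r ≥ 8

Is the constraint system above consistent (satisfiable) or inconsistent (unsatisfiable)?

Satisfiable

Try p = 7, q = 5, r = 8, s = 5.
Check constraint 1: s + r = 13; constraint 4: p + s = 12. The remaining constraints are straightforward to verify.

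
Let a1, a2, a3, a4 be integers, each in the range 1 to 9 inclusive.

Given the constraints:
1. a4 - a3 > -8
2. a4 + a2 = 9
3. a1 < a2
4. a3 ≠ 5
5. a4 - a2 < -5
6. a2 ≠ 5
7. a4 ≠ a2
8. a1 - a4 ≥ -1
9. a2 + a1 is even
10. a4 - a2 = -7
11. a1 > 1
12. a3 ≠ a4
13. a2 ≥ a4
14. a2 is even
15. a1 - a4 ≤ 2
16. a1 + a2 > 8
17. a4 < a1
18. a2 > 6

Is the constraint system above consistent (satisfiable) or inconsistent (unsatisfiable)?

Satisfiable

One satisfying assignment is a1 = 2, a2 = 8, a3 = 6, a4 = 1.
For the less obvious constraints — constraint 1: a4 - a3 = -5; constraint 2: a4 + a2 = 9 — and the others hold by inspection.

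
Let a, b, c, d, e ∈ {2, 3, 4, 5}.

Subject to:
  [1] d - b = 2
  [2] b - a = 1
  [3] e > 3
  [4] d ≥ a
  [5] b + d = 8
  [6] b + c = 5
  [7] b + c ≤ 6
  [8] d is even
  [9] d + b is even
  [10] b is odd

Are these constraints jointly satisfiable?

Unsatisfiable

Constraint 8 makes d even and constraint 10 makes b odd, so d + b must be odd. Constraint 9 says d + b is even — contradiction.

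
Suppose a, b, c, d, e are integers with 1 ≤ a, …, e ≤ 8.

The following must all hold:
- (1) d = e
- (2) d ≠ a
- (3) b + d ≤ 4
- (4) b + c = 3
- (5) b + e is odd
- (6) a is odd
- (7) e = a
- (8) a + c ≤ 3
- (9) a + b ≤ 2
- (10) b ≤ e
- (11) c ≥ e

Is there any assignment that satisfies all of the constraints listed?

From constraints 1 and 7, d = e = a, so d = a. But constraint 2 says d ≠ a. Contradiction.

Unsatisfiable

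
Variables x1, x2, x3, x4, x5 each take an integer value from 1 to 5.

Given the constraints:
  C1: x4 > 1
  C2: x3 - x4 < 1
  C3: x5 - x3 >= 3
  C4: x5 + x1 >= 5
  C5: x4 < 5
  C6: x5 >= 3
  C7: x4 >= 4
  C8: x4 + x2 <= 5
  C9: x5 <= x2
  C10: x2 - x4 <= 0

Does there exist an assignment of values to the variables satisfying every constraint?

Unsatisfiable

From constraint 7: x4 ≥ 4. From constraints 6 and 9: x2 ≥ x5 ≥ 3. Hence x4 + x2 ≥ 7. But constraint 8 requires x4 + x2 ≤ 5, and 5 < 7. Contradiction.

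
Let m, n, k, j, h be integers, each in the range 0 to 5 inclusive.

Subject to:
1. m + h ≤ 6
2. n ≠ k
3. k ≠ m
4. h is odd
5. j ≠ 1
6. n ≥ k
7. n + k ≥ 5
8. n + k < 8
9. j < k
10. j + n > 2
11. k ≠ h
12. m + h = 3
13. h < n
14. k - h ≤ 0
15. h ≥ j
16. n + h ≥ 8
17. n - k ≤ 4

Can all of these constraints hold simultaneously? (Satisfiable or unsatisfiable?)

One satisfying assignment is m = 0, n = 5, k = 1, j = 0, h = 3.
For the less obvious constraints — constraint 1: m + h = 3; constraint 7: n + k = 6; constraint 8: n + k = 6 — and the others hold by inspection.

Satisfiable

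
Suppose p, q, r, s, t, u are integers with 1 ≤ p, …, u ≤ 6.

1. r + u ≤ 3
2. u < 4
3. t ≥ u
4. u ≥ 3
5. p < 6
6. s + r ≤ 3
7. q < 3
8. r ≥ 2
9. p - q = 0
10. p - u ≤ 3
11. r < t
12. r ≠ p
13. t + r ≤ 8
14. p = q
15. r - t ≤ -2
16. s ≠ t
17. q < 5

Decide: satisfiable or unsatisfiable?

Unsatisfiable

From constraint 8: r ≥ 2. From constraint 4: u ≥ 3. Hence r + u ≥ 5. But constraint 1 requires r + u ≤ 3, and 3 < 5. Contradiction.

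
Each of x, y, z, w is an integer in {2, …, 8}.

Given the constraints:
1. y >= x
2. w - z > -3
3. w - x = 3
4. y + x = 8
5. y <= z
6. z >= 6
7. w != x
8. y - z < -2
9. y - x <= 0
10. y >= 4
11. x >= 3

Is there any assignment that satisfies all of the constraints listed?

Satisfiable

One satisfying assignment is x = 4, y = 4, z = 8, w = 7.
For the less obvious constraints — constraint 2: w - z = -1; constraint 3: w - x = 3; constraint 4: y + x = 8 — and the others hold by inspection.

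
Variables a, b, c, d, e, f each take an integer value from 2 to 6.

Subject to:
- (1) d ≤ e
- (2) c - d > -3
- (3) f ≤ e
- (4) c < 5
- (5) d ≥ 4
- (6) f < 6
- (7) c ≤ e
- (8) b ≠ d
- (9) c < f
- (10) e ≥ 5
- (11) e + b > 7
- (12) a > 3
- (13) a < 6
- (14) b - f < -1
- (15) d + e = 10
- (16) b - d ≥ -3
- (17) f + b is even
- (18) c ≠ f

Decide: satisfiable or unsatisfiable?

Satisfiable

Setting (a, b, c, d, e, f) = (5, 3, 2, 4, 6, 5) satisfies everything: constraint 2: c - d = -2; constraint 11: e + b = 9; constraint 14: b - f = -2, and the others follow.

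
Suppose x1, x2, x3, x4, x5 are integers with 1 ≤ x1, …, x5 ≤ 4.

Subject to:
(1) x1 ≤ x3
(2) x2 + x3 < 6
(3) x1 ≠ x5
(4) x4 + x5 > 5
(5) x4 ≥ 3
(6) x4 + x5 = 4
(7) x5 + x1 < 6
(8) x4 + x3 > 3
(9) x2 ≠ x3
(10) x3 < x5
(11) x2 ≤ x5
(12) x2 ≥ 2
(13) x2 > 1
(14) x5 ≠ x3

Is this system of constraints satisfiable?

From constraint 5: x4 ≥ 3. From constraints 11 and 12: x5 ≥ x2 ≥ 2. Hence x4 + x5 ≥ 5. But constraint 6 requires x4 + x5 = 4, and 4 < 5. Contradiction.

Unsatisfiable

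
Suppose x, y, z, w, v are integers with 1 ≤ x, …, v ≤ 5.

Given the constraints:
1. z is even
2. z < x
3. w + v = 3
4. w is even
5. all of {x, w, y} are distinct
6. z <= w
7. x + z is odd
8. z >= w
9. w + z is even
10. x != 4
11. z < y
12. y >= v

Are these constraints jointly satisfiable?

Try x = 3, y = 4, z = 2, w = 2, v = 1.
Check constraint 3: w + v = 3; constraint 5: values 3, 2, 4 are distinct. The remaining constraints are straightforward to verify.

Satisfiable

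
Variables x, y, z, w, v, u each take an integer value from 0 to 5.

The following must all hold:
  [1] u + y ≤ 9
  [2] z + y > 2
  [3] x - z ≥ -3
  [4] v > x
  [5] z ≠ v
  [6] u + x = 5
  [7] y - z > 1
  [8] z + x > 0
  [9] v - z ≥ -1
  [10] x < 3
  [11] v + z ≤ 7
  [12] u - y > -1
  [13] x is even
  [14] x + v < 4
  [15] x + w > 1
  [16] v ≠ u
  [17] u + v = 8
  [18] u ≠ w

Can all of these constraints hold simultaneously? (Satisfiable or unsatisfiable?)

Try x = 0, y = 4, z = 1, w = 4, v = 3, u = 5.
Check constraint 1: u + y = 9; constraint 2: z + y = 5; constraint 3: x - z = -1. The remaining constraints are straightforward to verify.

Satisfiable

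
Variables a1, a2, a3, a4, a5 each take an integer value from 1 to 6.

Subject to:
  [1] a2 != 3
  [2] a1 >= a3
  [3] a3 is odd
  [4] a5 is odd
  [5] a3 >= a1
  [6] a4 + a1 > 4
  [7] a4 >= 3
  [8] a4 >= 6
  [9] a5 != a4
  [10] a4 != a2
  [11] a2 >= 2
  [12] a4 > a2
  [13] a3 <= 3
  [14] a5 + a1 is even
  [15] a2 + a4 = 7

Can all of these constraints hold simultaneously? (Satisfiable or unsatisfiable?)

Unsatisfiable

From constraint 11: a2 ≥ 2. From constraint 8: a4 ≥ 6. Hence a2 + a4 ≥ 8. But constraint 15 requires a2 + a4 = 7, and 7 < 8. Contradiction.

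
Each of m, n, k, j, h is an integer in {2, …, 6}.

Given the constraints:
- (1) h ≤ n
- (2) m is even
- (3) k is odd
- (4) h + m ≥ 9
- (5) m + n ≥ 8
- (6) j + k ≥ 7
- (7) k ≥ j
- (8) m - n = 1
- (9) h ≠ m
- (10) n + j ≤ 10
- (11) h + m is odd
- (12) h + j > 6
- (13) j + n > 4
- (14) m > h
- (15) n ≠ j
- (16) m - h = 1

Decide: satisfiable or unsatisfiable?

Satisfiable

Setting (m, n, k, j, h) = (6, 5, 5, 2, 5) satisfies everything: constraint 4: h + m = 11; constraint 5: m + n = 11; constraint 6: j + k = 7, and the others follow.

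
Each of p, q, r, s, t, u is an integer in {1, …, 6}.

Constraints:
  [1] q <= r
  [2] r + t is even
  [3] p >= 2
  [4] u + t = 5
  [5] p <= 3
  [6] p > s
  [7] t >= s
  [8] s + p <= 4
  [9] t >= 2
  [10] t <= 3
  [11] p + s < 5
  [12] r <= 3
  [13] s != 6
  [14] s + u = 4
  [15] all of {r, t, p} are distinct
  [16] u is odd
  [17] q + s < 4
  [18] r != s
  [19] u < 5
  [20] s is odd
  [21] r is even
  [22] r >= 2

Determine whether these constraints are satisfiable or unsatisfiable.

Constraints 3, 5, 9, 10, 12, and 22 confine each of r, t, p to the 2 values {2, 3}.
Constraint 15 requires all 3 of them to be distinct, but only 2 values are available — impossible by the pigeonhole principle.

Unsatisfiable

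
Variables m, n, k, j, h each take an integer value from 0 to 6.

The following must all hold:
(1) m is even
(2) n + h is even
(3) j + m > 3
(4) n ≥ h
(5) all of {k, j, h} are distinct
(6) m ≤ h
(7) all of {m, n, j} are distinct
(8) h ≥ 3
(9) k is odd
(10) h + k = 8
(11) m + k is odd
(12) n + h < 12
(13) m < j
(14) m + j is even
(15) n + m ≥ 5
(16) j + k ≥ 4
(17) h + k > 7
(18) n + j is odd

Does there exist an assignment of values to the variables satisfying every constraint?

Setting (m, n, k, j, h) = (0, 5, 3, 4, 5) satisfies everything: constraint 3: j + m = 4; constraint 10: h + k = 8, and the others follow.

Satisfiable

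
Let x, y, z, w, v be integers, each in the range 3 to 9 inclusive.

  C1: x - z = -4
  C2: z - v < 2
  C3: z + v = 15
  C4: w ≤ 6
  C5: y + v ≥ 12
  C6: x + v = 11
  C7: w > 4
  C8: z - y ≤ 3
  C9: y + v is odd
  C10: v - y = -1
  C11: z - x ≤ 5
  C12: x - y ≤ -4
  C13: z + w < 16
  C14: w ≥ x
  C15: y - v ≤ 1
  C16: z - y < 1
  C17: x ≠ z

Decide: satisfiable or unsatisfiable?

One satisfying assignment is x = 4, y = 8, z = 8, w = 5, v = 7.
For the less obvious constraints — constraint 1: x - z = -4; constraint 2: z - v = 1 — and the others hold by inspection.

Satisfiable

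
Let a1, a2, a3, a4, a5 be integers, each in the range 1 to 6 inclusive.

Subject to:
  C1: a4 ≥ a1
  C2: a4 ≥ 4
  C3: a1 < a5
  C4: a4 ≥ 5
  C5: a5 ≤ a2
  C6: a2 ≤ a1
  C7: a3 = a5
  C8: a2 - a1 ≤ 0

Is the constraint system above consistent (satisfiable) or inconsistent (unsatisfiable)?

Unsatisfiable

Constraints 3, 5, and 6 give a1 < a5, a5 ≤ a2, a2 ≤ a1. Chaining: a1 < a5 ≤ a2 ≤ a1, which forces a1 < a1 — impossible.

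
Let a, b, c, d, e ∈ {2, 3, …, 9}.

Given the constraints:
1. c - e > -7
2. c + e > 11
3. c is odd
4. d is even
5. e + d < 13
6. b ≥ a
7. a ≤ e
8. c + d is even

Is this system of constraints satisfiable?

Constraint 3 makes c odd and constraint 4 makes d even, so c + d must be odd. Constraint 8 says c + d is even — contradiction.

Unsatisfiable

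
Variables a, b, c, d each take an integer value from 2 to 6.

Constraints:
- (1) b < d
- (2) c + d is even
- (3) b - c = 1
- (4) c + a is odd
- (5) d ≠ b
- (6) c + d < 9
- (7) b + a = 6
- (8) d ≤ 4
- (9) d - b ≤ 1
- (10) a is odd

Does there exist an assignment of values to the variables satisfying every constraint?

Satisfiable

The assignment a = 3, b = 3, c = 2, d = 4 works:
  constraint 3 holds since b - c = 1.
  constraint 6 holds since c + d = 6.
The rest check out directly.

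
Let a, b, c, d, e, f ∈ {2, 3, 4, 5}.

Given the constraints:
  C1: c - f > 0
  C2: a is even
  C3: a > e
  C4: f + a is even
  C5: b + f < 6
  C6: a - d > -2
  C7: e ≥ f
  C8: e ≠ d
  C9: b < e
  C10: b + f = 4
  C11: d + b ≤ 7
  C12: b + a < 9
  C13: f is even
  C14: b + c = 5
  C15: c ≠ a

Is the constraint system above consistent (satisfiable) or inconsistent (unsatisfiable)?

Setting (a, b, c, d, e, f) = (4, 2, 3, 4, 3, 2) satisfies everything: constraint 1: c - f = 1; constraint 5: b + f = 4; constraint 6: a - d = 0, and the others follow.

Satisfiable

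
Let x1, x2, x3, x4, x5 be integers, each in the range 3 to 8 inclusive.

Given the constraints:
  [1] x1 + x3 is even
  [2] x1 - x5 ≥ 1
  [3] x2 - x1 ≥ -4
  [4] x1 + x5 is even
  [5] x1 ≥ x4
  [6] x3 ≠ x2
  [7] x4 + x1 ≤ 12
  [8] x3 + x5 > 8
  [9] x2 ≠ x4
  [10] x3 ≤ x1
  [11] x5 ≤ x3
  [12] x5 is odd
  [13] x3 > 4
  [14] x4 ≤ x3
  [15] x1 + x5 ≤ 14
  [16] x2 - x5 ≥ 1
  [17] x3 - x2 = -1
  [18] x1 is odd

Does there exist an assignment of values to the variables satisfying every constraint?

Satisfiable

One satisfying assignment is x1 = 7, x2 = 6, x3 = 5, x4 = 4, x5 = 5.
For the less obvious constraints — constraint 2: x1 - x5 = 2; constraint 3: x2 - x1 = -1; constraint 7: x4 + x1 = 11 — and the others hold by inspection.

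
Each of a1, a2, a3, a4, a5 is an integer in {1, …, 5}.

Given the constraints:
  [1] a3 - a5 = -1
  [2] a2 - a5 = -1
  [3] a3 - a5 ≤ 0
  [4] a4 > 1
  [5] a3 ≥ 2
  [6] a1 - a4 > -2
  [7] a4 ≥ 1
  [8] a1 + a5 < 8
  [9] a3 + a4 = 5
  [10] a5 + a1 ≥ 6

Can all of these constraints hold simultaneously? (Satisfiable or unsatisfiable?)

Satisfiable

The assignment a1 = 3, a2 = 3, a3 = 3, a4 = 2, a5 = 4 works:
  constraint 1 holds since a3 - a5 = -1.
  constraint 2 holds since a2 - a5 = -1.
The rest check out directly.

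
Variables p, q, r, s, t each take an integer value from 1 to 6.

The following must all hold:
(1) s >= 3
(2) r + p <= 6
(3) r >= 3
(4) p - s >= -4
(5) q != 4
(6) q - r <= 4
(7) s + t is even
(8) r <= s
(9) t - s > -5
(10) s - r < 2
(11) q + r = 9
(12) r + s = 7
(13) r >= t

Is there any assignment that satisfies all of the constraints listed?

One satisfying assignment is p = 3, q = 6, r = 3, s = 4, t = 2.
For the less obvious constraints — constraint 2: r + p = 6; constraint 4: p - s = -1 — and the others hold by inspection.

Satisfiable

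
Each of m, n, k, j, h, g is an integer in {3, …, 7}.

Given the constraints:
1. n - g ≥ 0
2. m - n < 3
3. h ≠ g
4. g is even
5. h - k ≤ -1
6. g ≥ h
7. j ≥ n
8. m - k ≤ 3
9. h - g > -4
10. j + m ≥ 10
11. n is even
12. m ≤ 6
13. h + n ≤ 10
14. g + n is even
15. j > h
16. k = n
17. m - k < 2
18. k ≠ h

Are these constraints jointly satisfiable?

Setting (m, n, k, j, h, g) = (5, 4, 4, 7, 3, 4) satisfies everything: constraint 1: n - g = 0; constraint 2: m - n = 1, and the others follow.

Satisfiable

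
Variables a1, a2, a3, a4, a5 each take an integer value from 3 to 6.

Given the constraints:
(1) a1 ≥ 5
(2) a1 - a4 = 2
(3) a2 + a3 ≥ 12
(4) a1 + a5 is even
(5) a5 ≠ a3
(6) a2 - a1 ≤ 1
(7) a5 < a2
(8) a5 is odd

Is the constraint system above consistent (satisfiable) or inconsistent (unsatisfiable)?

One satisfying assignment is a1 = 5, a2 = 6, a3 = 6, a4 = 3, a5 = 5.
For the less obvious constraints — constraint 2: a1 - a4 = 2; constraint 3: a2 + a3 = 12 — and the others hold by inspection.

Satisfiable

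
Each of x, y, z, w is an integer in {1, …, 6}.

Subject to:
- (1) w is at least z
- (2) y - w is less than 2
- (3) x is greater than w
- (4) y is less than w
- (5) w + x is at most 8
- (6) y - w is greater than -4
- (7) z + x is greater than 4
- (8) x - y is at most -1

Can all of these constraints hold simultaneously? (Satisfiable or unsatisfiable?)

Unsatisfiable

Constraints 3, 4, and 8 give y < w, w < x, x < y. Chaining: y < w < x < y, which forces y < y — impossible.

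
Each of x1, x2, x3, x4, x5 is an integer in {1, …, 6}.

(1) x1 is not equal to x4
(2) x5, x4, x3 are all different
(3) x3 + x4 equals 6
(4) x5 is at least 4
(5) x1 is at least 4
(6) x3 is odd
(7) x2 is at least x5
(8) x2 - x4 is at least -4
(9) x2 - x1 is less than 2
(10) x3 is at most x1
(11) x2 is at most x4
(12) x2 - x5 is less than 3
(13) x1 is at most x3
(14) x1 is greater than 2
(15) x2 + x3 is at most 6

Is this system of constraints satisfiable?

From constraints 4 and 7: x2 ≥ x5 ≥ 4. From constraints 5 and 13: x3 ≥ x1 ≥ 4. Hence x2 + x3 ≥ 8. But constraint 15 requires x2 + x3 ≤ 6, and 6 < 8. Contradiction.

Unsatisfiable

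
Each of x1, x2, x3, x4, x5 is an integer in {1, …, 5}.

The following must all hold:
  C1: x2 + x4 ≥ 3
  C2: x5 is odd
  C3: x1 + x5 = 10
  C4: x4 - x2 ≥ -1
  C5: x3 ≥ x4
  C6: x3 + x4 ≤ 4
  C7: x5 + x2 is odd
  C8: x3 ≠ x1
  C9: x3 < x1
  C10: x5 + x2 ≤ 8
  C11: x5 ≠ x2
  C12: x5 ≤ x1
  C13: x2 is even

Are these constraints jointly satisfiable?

Satisfiable

The assignment x1 = 5, x2 = 2, x3 = 1, x4 = 1, x5 = 5 works:
  constraint 1 holds since x2 + x4 = 3.
  constraint 3 holds since x1 + x5 = 10.
  constraint 4 holds since x4 - x2 = -1.
The rest check out directly.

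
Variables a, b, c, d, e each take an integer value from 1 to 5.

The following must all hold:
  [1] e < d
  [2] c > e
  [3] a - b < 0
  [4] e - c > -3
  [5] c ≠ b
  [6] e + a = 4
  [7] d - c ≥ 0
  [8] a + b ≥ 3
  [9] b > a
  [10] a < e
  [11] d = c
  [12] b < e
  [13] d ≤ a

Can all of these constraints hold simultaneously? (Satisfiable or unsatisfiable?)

Constraints 2, 7, 9, 12, and 13 give e < c, c ≤ d, d ≤ a, a < b, b < e. Chaining: e < c ≤ d ≤ a < b < e, which forces e < e — impossible.

Unsatisfiable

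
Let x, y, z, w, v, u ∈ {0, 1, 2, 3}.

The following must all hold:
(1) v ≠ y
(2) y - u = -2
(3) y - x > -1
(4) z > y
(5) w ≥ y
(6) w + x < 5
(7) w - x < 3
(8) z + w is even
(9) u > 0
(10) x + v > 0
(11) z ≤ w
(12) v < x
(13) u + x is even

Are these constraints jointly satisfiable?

Satisfiable

Take x = 1, y = 1, z = 3, w = 3, v = 0, u = 3. Then constraint 2: y - u = -2; constraint 3: y - x = 0; constraint 6: w + x = 4, and every other listed constraint is also met.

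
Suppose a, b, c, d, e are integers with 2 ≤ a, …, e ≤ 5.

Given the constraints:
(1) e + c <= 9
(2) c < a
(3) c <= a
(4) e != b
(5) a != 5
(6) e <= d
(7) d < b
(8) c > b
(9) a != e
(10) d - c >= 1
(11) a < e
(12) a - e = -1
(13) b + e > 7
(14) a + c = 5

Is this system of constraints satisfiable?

Unsatisfiable

Constraints 2, 6, 7, 8, and 11 give c < a, a < e, e ≤ d, d < b, b < c. Chaining: c < a < e ≤ d < b < c, which forces c < c — impossible.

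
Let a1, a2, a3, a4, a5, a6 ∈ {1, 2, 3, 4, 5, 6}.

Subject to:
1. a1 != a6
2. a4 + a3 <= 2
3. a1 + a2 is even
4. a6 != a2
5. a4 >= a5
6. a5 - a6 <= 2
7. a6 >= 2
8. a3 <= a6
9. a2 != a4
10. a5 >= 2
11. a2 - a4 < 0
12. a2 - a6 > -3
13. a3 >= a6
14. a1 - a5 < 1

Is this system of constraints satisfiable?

From constraints 5 and 10: a4 ≥ a5 ≥ 2. From constraints 7 and 13: a3 ≥ a6 ≥ 2. Hence a4 + a3 ≥ 4. But constraint 2 requires a4 + a3 ≤ 2, and 2 < 4. Contradiction.

Unsatisfiable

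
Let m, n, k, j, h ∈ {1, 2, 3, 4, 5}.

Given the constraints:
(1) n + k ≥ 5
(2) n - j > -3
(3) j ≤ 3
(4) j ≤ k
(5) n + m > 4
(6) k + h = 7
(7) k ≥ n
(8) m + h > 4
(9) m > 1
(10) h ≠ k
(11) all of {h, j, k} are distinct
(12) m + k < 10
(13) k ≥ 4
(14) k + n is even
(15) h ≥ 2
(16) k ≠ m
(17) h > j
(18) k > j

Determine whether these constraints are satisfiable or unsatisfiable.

Setting (m, n, k, j, h) = (4, 1, 5, 1, 2) satisfies everything: constraint 1: n + k = 6; constraint 2: n - j = 0, and the others follow.

Satisfiable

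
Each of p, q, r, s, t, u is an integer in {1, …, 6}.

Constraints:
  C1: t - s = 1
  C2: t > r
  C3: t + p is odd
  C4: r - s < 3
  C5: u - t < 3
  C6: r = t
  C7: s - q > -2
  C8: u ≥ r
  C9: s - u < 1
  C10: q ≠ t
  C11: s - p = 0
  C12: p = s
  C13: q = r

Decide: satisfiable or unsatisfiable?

Unsatisfiable

From constraints 6 and 13, q = r = t, so q = t. But constraint 10 says q ≠ t. Contradiction.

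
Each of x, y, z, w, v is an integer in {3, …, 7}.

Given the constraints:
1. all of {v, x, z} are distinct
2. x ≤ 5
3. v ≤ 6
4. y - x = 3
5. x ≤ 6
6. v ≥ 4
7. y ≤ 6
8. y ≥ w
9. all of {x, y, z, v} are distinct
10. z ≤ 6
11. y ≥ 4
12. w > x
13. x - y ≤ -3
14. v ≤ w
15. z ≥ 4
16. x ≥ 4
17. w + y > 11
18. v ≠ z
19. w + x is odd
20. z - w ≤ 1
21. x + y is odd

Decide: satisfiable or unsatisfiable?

Unsatisfiable

Constraints 3, 5, 6, 7, 10, 11, 15, and 16 confine each of x, y, z, v to the 3 values {4, …, 6}.
Constraint 9 requires all 4 of them to be distinct, but only 3 values are available — impossible by the pigeonhole principle.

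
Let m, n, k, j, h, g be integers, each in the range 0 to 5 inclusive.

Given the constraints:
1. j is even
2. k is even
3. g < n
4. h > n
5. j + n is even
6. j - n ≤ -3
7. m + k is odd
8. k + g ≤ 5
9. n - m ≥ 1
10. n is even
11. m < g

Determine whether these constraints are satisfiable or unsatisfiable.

Satisfiable

Setting (m, n, k, j, h, g) = (1, 4, 2, 0, 5, 2) satisfies everything: constraint 6: j - n = -4; constraint 8: k + g = 4, and the others follow.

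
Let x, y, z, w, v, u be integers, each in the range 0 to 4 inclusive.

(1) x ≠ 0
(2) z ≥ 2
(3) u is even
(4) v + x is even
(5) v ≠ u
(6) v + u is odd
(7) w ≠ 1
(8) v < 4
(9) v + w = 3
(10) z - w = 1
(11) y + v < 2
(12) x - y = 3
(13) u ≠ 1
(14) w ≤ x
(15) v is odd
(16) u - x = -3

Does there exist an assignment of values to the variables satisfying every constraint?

Take x = 3, y = 0, z = 3, w = 2, v = 1, u = 0. Then constraint 9: v + w = 3; constraint 10: z - w = 1; constraint 11: y + v = 1, and every other listed constraint is also met.

Satisfiable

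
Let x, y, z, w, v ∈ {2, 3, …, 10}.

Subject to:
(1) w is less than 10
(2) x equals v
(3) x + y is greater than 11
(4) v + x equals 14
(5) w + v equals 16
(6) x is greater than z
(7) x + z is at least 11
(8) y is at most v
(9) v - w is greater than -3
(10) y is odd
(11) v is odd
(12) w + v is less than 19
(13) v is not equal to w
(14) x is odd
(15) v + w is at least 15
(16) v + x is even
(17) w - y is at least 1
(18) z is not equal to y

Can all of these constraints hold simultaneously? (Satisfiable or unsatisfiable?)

The assignment x = 7, y = 7, z = 6, w = 9, v = 7 works:
  constraint 3 holds since x + y = 14.
  constraint 4 holds since v + x = 14.
  constraint 5 holds since w + v = 16.
The rest check out directly.

Satisfiable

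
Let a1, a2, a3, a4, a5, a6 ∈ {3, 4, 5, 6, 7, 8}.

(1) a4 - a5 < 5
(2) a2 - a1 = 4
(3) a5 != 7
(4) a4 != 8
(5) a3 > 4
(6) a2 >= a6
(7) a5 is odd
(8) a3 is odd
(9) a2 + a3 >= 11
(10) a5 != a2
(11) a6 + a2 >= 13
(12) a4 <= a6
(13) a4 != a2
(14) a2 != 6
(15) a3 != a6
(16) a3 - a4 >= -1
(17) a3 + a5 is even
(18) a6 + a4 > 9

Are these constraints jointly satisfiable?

Setting (a1, a2, a3, a4, a5, a6) = (3, 7, 5, 5, 3, 6) satisfies everything: constraint 1: a4 - a5 = 2; constraint 2: a2 - a1 = 4; constraint 9: a2 + a3 = 12, and the others follow.

Satisfiable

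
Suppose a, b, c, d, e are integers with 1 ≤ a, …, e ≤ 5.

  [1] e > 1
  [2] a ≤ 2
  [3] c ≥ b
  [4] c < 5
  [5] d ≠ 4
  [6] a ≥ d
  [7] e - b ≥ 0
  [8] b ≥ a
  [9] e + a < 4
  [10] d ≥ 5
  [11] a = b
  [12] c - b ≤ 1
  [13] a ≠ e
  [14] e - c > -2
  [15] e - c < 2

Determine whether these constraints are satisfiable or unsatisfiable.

Unsatisfiable

From constraints 6 and 10: a ≥ d and d ≥ 5, so a ≥ 5. From constraint 2: a ≤ 2. But 2 < 5, so no value of a works.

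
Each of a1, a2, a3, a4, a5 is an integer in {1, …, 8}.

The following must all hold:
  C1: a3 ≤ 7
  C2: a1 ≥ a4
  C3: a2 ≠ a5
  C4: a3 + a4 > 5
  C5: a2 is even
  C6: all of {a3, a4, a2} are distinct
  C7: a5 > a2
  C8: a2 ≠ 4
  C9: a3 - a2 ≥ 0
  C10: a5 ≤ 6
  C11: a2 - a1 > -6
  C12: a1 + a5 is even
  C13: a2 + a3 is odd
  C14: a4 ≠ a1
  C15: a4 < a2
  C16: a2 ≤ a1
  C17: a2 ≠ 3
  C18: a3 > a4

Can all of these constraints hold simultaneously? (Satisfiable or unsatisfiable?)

Satisfiable

The assignment a1 = 5, a2 = 2, a3 = 5, a4 = 1, a5 = 5 works:
  constraint 4 holds since a3 + a4 = 6.
  constraint 9 holds since a3 - a2 = 3.
The rest check out directly.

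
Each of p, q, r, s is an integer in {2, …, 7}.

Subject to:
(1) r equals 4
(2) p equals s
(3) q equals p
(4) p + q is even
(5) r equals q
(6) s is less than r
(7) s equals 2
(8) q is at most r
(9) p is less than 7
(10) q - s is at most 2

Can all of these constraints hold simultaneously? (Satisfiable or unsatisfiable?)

Constraint 1 fixes r = 4 and constraint 7 fixes s = 2. Constraints 2, 3, and 5 give r = q = p = s, so r = s. But 4 ≠ 2 — contradiction.

Unsatisfiable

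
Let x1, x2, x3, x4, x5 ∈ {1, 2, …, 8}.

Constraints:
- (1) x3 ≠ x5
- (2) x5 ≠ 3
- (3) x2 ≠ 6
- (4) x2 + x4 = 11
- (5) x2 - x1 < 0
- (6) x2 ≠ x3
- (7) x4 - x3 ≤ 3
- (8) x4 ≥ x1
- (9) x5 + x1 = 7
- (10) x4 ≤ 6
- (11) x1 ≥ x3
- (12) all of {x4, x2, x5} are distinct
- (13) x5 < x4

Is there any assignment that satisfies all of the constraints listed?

The assignment x1 = 6, x2 = 5, x3 = 4, x4 = 6, x5 = 1 works:
  constraint 4 holds since x2 + x4 = 11.
  constraint 5 holds since x2 - x1 = -1.
The rest check out directly.

Satisfiable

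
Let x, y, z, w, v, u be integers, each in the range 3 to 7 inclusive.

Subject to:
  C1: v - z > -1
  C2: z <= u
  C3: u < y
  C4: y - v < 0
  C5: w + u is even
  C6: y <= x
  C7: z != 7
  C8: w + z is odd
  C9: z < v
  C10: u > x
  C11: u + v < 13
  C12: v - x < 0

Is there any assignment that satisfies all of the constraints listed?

Unsatisfiable

Constraints 3, 4, 10, and 12 give u < y, y < v, v < x, x < u. Chaining: u < y < v < x < u, which forces u < u — impossible.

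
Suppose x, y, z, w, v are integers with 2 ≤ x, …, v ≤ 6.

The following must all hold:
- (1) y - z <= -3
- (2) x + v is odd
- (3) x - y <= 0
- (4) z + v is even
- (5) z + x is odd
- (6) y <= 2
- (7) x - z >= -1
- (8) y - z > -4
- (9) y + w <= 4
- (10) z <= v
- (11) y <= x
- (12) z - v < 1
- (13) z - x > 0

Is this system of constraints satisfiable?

Unsatisfiable

Constraints 1, 3, and 7 give y − x ≥ 0, x − z ≥ -1, z − y ≥ 3.
Adding all 3 inequalities: the left sides telescope to 0, and the right sides sum to 0 + (-1) + 3 = 2. So 0 ≥ 2, which is false.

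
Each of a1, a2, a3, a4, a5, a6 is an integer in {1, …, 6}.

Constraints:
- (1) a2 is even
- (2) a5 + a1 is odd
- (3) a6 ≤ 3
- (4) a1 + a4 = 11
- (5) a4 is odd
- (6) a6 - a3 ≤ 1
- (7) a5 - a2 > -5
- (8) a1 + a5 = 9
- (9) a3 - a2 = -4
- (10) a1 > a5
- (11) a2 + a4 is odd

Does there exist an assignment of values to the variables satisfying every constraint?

The assignment a1 = 6, a2 = 6, a3 = 2, a4 = 5, a5 = 3, a6 = 2 works:
  constraint 4 holds since a1 + a4 = 11.
  constraint 6 holds since a6 - a3 = 0.
  constraint 7 holds since a5 - a2 = -3.
The rest check out directly.

Satisfiable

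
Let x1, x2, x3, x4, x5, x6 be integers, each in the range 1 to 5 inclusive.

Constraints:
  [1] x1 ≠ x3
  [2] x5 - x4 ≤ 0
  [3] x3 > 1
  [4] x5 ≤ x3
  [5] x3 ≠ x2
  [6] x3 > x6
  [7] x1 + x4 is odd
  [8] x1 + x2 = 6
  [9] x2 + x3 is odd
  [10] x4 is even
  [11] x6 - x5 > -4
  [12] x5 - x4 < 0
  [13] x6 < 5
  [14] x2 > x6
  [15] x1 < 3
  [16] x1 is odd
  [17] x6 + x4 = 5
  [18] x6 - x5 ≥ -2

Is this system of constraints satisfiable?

Try x1 = 1, x2 = 5, x3 = 2, x4 = 4, x5 = 2, x6 = 1.
Check constraint 2: x5 - x4 = -2; constraint 8: x1 + x2 = 6. The remaining constraints are straightforward to verify.

Satisfiable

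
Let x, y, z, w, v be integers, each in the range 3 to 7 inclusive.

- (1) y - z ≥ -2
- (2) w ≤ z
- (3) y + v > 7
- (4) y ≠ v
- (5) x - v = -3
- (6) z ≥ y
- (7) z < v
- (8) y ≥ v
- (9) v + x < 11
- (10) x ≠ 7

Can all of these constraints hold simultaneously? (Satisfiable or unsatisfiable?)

Constraints 6, 7, and 8 give v ≤ y, y ≤ z, z < v. Chaining: v ≤ y ≤ z < v, which forces v < v — impossible.

Unsatisfiable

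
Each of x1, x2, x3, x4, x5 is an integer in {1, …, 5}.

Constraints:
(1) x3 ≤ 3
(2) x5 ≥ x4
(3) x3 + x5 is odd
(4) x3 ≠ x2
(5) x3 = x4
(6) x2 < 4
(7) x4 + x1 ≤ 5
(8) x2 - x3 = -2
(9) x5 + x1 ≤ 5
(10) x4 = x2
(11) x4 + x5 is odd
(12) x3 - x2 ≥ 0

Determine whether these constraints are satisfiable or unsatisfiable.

Unsatisfiable

From constraints 5 and 10, x3 = x4 = x2, so x3 = x2. But constraint 4 says x3 ≠ x2. Contradiction.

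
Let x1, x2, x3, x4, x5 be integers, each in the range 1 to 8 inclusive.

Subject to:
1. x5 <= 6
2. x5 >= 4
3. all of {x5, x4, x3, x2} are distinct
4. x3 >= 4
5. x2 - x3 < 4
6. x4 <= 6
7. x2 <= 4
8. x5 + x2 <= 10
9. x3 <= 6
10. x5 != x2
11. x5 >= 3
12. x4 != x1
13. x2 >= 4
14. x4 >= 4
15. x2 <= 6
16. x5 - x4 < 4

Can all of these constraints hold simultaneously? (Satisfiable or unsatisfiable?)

Unsatisfiable

Constraints 1, 2, 4, 6, 9, 13, 14, and 15 confine each of x5, x4, x3, x2 to the 3 values {4, …, 6}.
Constraint 3 requires all 4 of them to be distinct, but only 3 values are available — impossible by the pigeonhole principle.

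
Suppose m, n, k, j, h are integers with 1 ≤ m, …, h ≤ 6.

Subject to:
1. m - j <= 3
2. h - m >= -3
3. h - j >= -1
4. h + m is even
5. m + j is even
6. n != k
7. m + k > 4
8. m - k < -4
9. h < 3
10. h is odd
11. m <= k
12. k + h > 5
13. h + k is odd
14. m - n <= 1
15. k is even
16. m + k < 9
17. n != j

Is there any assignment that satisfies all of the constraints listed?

Satisfiable

Take m = 1, n = 2, k = 6, j = 1, h = 1. Then constraint 1: m - j = 0; constraint 2: h - m = 0, and every other listed constraint is also met.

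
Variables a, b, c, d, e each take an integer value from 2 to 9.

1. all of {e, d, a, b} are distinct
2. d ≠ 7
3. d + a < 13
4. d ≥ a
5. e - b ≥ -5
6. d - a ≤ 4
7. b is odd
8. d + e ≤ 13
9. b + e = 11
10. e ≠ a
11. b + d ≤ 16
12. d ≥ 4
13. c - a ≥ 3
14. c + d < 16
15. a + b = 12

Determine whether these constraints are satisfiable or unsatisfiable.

Take a = 5, b = 7, c = 8, d = 6, e = 4. Then constraint 3: d + a = 11; constraint 5: e - b = -3; constraint 6: d - a = 1, and every other listed constraint is also met.

Satisfiable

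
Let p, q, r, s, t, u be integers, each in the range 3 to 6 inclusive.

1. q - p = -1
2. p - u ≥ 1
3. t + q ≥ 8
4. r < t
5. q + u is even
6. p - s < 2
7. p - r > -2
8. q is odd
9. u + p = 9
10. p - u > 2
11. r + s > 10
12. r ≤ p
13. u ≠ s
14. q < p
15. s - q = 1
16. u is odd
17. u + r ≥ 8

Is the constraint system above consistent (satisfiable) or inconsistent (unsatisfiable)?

One satisfying assignment is p = 6, q = 5, r = 5, s = 6, t = 6, u = 3.
For the less obvious constraints — constraint 1: q - p = -1; constraint 2: p - u = 3 — and the others hold by inspection.

Satisfiable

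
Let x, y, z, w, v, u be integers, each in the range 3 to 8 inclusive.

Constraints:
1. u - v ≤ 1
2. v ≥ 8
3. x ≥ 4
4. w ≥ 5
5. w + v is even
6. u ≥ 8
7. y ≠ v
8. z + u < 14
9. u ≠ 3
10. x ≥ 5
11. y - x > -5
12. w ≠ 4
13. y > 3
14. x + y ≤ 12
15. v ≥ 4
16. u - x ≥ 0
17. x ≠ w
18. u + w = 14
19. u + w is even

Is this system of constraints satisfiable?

The assignment x = 7, y = 4, z = 5, w = 6, v = 8, u = 8 works:
  constraint 1 holds since u - v = 0.
  constraint 8 holds since z + u = 13.
  constraint 11 holds since y - x = -3.
The rest check out directly.

Satisfiable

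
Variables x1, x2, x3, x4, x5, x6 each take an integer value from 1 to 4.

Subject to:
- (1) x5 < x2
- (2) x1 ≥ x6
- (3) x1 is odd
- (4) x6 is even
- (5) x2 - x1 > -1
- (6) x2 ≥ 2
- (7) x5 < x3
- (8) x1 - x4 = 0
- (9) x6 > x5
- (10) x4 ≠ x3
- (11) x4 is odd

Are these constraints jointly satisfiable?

One satisfying assignment is x1 = 3, x2 = 4, x3 = 4, x4 = 3, x5 = 1, x6 = 2.
For the less obvious constraints — constraint 3: x1 = 3 is odd; constraint 5: x2 - x1 = 1; constraint 8: x1 - x4 = 0 — and the others hold by inspection.

Satisfiable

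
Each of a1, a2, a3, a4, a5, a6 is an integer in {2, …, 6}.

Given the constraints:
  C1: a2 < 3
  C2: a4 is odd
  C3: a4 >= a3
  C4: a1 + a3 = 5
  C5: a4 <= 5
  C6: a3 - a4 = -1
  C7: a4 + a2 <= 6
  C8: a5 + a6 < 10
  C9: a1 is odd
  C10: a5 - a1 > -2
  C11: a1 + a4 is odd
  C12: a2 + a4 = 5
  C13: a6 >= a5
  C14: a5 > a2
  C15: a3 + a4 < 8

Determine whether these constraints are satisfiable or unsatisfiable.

Unsatisfiable

Constraint 9 makes a1 odd and constraint 2 makes a4 odd, so a1 + a4 must be even. Constraint 11 says a1 + a4 is odd — contradiction.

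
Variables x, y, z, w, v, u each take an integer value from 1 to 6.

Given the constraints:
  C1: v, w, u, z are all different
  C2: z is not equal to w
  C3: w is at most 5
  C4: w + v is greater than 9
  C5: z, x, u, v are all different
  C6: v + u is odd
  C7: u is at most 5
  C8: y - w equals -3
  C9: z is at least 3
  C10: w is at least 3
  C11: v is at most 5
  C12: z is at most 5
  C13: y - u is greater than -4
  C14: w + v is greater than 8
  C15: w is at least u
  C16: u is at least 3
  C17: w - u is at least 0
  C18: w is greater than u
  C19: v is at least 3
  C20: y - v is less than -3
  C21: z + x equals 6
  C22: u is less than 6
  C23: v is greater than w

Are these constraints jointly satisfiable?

Constraints 3, 7, 9, 10, 11, 12, 16, and 19 confine each of v, w, u, z to the 3 values {3, …, 5}.
Constraint 1 requires all 4 of them to be distinct, but only 3 values are available — impossible by the pigeonhole principle.

Unsatisfiable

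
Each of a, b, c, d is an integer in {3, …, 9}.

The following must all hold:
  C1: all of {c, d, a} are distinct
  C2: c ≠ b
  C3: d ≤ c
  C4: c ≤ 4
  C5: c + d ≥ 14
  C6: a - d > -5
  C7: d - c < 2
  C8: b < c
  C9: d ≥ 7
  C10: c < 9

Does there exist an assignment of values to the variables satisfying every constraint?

Unsatisfiable

From constraints 3 and 9: c ≥ d and d ≥ 7, so c ≥ 7. From constraint 4: c ≤ 4. But 4 < 7, so no value of c works.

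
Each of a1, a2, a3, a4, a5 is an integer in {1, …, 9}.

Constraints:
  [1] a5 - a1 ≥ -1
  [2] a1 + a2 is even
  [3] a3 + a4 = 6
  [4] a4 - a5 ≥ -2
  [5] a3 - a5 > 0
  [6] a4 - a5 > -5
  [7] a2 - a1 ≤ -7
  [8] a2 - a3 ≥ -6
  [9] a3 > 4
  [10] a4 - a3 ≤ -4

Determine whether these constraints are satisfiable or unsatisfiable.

Unsatisfiable

Constraints 1, 4, 7, 8, and 10 give a3 − a4 ≥ 4, a4 − a5 ≥ -2, a5 − a1 ≥ -1, a1 − a2 ≥ 7, a2 − a3 ≥ -6.
Adding all 5 inequalities: the left sides telescope to 0, and the right sides sum to 4 + (-2) + (-1) + 7 + (-6) = 2. So 0 ≥ 2, which is false.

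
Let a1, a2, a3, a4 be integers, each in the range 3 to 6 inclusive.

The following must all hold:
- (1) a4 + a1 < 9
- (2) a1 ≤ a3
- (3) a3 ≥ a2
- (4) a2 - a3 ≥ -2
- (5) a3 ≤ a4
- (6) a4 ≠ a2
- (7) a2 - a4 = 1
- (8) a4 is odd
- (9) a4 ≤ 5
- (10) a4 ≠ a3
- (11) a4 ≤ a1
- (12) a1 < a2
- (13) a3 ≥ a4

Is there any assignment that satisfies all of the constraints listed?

Unsatisfiable

Constraints 3, 5, 11, and 12 give a1 < a2, a2 ≤ a3, a3 ≤ a4, a4 ≤ a1. Chaining: a1 < a2 ≤ a3 ≤ a4 ≤ a1, which forces a1 < a1 — impossible.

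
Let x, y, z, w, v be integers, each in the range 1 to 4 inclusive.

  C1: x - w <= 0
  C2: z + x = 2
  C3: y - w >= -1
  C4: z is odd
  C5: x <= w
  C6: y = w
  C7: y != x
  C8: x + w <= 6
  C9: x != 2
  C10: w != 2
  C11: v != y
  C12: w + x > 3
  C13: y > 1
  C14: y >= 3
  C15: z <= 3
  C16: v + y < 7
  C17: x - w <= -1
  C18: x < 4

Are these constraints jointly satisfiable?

Satisfiable

Try x = 1, y = 4, z = 1, w = 4, v = 2.
Check constraint 1: x - w = -3; constraint 2: z + x = 2; constraint 3: y - w = 0. The remaining constraints are straightforward to verify.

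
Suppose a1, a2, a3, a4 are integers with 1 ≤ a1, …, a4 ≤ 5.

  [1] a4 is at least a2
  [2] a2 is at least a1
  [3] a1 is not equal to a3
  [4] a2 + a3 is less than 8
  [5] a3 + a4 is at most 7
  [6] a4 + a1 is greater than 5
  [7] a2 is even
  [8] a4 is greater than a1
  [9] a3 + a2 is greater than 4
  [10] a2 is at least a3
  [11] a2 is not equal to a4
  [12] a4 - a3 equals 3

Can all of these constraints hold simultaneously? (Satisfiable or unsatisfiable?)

Setting (a1, a2, a3, a4) = (1, 4, 2, 5) satisfies everything: constraint 4: a2 + a3 = 6; constraint 5: a3 + a4 = 7; constraint 6: a4 + a1 = 6, and the others follow.

Satisfiable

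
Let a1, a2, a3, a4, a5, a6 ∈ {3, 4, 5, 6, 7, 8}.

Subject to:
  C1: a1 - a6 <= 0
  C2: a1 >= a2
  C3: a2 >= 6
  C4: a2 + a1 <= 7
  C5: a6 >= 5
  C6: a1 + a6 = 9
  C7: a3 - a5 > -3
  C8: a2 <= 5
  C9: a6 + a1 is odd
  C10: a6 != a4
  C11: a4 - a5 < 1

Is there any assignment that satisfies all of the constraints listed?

Unsatisfiable

From constraints 2 and 3: a1 ≥ a2 ≥ 6. From constraint 5: a6 ≥ 5. Hence a1 + a6 ≥ 11. But constraint 6 requires a1 + a6 = 9, and 9 < 11. Contradiction.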